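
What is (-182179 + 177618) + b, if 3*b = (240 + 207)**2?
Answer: 62042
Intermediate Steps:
b = 66603 (b = (240 + 207)**2/3 = (1/3)*447**2 = (1/3)*199809 = 66603)
(-182179 + 177618) + b = (-182179 + 177618) + 66603 = -4561 + 66603 = 62042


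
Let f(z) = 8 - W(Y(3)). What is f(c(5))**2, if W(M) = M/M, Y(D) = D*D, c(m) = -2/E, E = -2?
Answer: 49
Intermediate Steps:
c(m) = 1 (c(m) = -2/(-2) = -2*(-1/2) = 1)
Y(D) = D**2
W(M) = 1
f(z) = 7 (f(z) = 8 - 1*1 = 8 - 1 = 7)
f(c(5))**2 = 7**2 = 49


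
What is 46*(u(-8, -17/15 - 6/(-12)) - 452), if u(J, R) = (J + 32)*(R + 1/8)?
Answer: -106766/5 ≈ -21353.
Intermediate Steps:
u(J, R) = (32 + J)*(⅛ + R) (u(J, R) = (32 + J)*(R + ⅛) = (32 + J)*(⅛ + R))
46*(u(-8, -17/15 - 6/(-12)) - 452) = 46*((4 + 32*(-17/15 - 6/(-12)) + (⅛)*(-8) - 8*(-17/15 - 6/(-12))) - 452) = 46*((4 + 32*(-17*1/15 - 6*(-1/12)) - 1 - 8*(-17*1/15 - 6*(-1/12))) - 452) = 46*((4 + 32*(-17/15 + ½) - 1 - 8*(-17/15 + ½)) - 452) = 46*((4 + 32*(-19/30) - 1 - 8*(-19/30)) - 452) = 46*((4 - 304/15 - 1 + 76/15) - 452) = 46*(-61/5 - 452) = 46*(-2321/5) = -106766/5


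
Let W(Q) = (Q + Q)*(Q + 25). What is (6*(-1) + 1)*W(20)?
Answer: -9000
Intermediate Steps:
W(Q) = 2*Q*(25 + Q) (W(Q) = (2*Q)*(25 + Q) = 2*Q*(25 + Q))
(6*(-1) + 1)*W(20) = (6*(-1) + 1)*(2*20*(25 + 20)) = (-6 + 1)*(2*20*45) = -5*1800 = -9000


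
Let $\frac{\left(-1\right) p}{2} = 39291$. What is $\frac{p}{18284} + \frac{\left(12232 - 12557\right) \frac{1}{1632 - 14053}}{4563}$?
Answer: $- \frac{24471361973}{5693860926} \approx -4.2979$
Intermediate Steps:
$p = -78582$ ($p = \left(-2\right) 39291 = -78582$)
$\frac{p}{18284} + \frac{\left(12232 - 12557\right) \frac{1}{1632 - 14053}}{4563} = - \frac{78582}{18284} + \frac{\left(12232 - 12557\right) \frac{1}{1632 - 14053}}{4563} = \left(-78582\right) \frac{1}{18284} + - \frac{325}{-12421} \cdot \frac{1}{4563} = - \frac{5613}{1306} + \left(-325\right) \left(- \frac{1}{12421}\right) \frac{1}{4563} = - \frac{5613}{1306} + \frac{325}{12421} \cdot \frac{1}{4563} = - \frac{5613}{1306} + \frac{25}{4359771} = - \frac{24471361973}{5693860926}$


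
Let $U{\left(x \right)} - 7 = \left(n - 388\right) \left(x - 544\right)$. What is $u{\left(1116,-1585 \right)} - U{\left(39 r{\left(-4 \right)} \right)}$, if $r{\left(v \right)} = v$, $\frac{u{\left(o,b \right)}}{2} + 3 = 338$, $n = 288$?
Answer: $-69337$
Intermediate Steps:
$u{\left(o,b \right)} = 670$ ($u{\left(o,b \right)} = -6 + 2 \cdot 338 = -6 + 676 = 670$)
$U{\left(x \right)} = 54407 - 100 x$ ($U{\left(x \right)} = 7 + \left(288 - 388\right) \left(x - 544\right) = 7 - 100 \left(-544 + x\right) = 7 - \left(-54400 + 100 x\right) = 54407 - 100 x$)
$u{\left(1116,-1585 \right)} - U{\left(39 r{\left(-4 \right)} \right)} = 670 - \left(54407 - 100 \cdot 39 \left(-4\right)\right) = 670 - \left(54407 - -15600\right) = 670 - \left(54407 + 15600\right) = 670 - 70007 = -69337$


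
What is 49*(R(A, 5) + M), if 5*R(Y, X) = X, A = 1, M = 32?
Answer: 1617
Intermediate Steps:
R(Y, X) = X/5
49*(R(A, 5) + M) = 49*((⅕)*5 + 32) = 49*(1 + 32) = 49*33 = 1617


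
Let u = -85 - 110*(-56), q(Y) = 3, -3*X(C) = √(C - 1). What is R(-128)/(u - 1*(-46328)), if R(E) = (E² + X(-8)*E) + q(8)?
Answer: 16387/52403 + 128*I/52403 ≈ 0.31271 + 0.0024426*I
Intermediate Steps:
X(C) = -√(-1 + C)/3 (X(C) = -√(C - 1)/3 = -√(-1 + C)/3)
u = 6075 (u = -85 + 6160 = 6075)
R(E) = 3 + E² - I*E (R(E) = (E² + (-√(-1 - 8)/3)*E) + 3 = (E² + (-I)*E) + 3 = (E² - I*E) + 3 = 3 + E² - I*E)
R(-128)/(u - 1*(-46328)) = (3 + (-128)² - 1*I*(-128))/(6075 - 1*(-46328)) = (3 + 16384 + 128*I)/(6075 + 46328) = (16387 + 128*I)/52403 = (16387 + 128*I)*(1/52403) = 16387/52403 + 128*I/52403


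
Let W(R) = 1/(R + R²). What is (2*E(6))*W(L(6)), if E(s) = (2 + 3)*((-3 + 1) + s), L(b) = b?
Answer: 20/21 ≈ 0.95238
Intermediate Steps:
E(s) = -10 + 5*s (E(s) = 5*(-2 + s) = -10 + 5*s)
(2*E(6))*W(L(6)) = (2*(-10 + 5*6))*(1/(6*(1 + 6))) = (2*(-10 + 30))*((⅙)/7) = (2*20)*((⅙)*(⅐)) = 40*(1/42) = 20/21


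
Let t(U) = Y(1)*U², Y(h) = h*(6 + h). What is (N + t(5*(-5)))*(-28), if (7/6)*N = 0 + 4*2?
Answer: -122692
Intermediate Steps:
t(U) = 7*U² (t(U) = (1*(6 + 1))*U² = (1*7)*U² = 7*U²)
N = 48/7 (N = 6*(0 + 4*2)/7 = 6*(0 + 8)/7 = (6/7)*8 = 48/7 ≈ 6.8571)
(N + t(5*(-5)))*(-28) = (48/7 + 7*(5*(-5))²)*(-28) = (48/7 + 7*(-25)²)*(-28) = (48/7 + 7*625)*(-28) = (48/7 + 4375)*(-28) = (30673/7)*(-28) = -122692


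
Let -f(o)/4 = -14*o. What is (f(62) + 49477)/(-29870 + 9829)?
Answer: -52949/20041 ≈ -2.6420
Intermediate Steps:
f(o) = 56*o (f(o) = -(-56)*o = 56*o)
(f(62) + 49477)/(-29870 + 9829) = (56*62 + 49477)/(-29870 + 9829) = (3472 + 49477)/(-20041) = 52949*(-1/20041) = -52949/20041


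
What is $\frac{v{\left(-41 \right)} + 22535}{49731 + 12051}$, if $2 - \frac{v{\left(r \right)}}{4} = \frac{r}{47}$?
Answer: $\frac{1059685}{2903754} \approx 0.36494$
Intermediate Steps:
$v{\left(r \right)} = 8 - \frac{4 r}{47}$ ($v{\left(r \right)} = 8 - 4 \frac{r}{47} = 8 - \frac{4 r}{47}$)
$\frac{v{\left(-41 \right)} + 22535}{49731 + 12051} = \frac{\left(8 - - \frac{164}{47}\right) + 22535}{49731 + 12051} = \frac{\left(8 + \frac{164}{47}\right) + 22535}{61782} = \left(\frac{540}{47} + 22535\right) \frac{1}{61782} = \frac{1059685}{47} \cdot \frac{1}{61782} = \frac{1059685}{2903754}$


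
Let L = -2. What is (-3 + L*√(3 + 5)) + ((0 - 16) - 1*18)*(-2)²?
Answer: -139 - 4*√2 ≈ -144.66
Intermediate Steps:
(-3 + L*√(3 + 5)) + ((0 - 16) - 1*18)*(-2)² = (-3 - 2*√(3 + 5)) + ((0 - 16) - 1*18)*(-2)² = (-3 - 4*√2) + (-16 - 18)*4 = (-3 - 4*√2) - 34*4 = (-3 - 4*√2) - 136 = -139 - 4*√2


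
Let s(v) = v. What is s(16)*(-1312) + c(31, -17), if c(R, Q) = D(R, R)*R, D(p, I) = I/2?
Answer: -41023/2 ≈ -20512.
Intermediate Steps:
D(p, I) = I/2 (D(p, I) = I*(½) = I/2)
c(R, Q) = R²/2 (c(R, Q) = (R/2)*R = R²/2)
s(16)*(-1312) + c(31, -17) = 16*(-1312) + (½)*31² = -20992 + (½)*961 = -20992 + 961/2 = -41023/2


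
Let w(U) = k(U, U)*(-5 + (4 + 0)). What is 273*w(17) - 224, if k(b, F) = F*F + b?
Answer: -83762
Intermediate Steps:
k(b, F) = b + F² (k(b, F) = F² + b = b + F²)
w(U) = -U - U² (w(U) = (U + U²)*(-5 + (4 + 0)) = (U + U²)*(-5 + 4) = (U + U²)*(-1) = -U - U²)
273*w(17) - 224 = 273*(17*(-1 - 1*17)) - 224 = 273*(17*(-1 - 17)) - 224 = 273*(17*(-18)) - 224 = 273*(-306) - 224 = -83538 - 224 = -83762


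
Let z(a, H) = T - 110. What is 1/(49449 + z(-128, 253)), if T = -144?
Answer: 1/49195 ≈ 2.0327e-5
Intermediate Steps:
z(a, H) = -254 (z(a, H) = -144 - 110 = -254)
1/(49449 + z(-128, 253)) = 1/(49449 - 254) = 1/49195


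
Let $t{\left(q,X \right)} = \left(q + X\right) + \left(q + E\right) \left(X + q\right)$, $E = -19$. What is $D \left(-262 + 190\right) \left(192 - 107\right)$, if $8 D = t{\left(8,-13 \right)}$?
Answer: $-38250$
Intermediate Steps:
$t{\left(q,X \right)} = X + q + \left(-19 + q\right) \left(X + q\right)$ ($t{\left(q,X \right)} = \left(q + X\right) + \left(q - 19\right) \left(X + q\right) = \left(X + q\right) + \left(-19 + q\right) \left(X + q\right) = X + q + \left(-19 + q\right) \left(X + q\right)$)
$D = \frac{25}{4}$ ($D = \frac{8^{2} - -234 - 144 - 104}{8} = \frac{64 + 234 - 144 - 104}{8} = \frac{1}{8} \cdot 50 = \frac{25}{4} \approx 6.25$)
$D \left(-262 + 190\right) \left(192 - 107\right) = \frac{25 \left(-262 + 190\right) \left(192 - 107\right)}{4} = \frac{25 \left(\left(-72\right) 85\right)}{4} = \frac{25}{4} \left(-6120\right) = -38250$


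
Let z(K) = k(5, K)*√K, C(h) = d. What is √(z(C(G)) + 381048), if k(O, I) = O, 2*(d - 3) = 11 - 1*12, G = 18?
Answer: √(1524192 + 10*√10)/2 ≈ 617.30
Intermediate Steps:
d = 5/2 (d = 3 + (11 - 1*12)/2 = 3 + (11 - 12)/2 = 3 + (½)*(-1) = 3 - ½ = 5/2 ≈ 2.5000)
C(h) = 5/2
z(K) = 5*√K
√(z(C(G)) + 381048) = √(5*√(5/2) + 381048) = √(5*(√10/2) + 381048) = √(5*√10/2 + 381048) = √(381048 + 5*√10/2)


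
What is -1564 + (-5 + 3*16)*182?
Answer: 6262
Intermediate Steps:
-1564 + (-5 + 3*16)*182 = -1564 + (-5 + 48)*182 = -1564 + 43*182 = -1564 + 7826 = 6262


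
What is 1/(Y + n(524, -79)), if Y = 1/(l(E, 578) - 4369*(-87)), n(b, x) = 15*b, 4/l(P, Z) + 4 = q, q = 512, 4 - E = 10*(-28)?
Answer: 48273082/379426424647 ≈ 0.00012723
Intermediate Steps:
E = 284 (E = 4 - 10*(-28) = 4 - 1*(-280) = 4 + 280 = 284)
l(P, Z) = 1/127 (l(P, Z) = 4/(-4 + 512) = 4/508 = 4*(1/508) = 1/127)
Y = 127/48273082 (Y = 1/(1/127 - 4369*(-87)) = 1/(1/127 + 380103) = 1/(48273082/127) = 127/48273082 ≈ 2.6309e-6)
1/(Y + n(524, -79)) = 1/(127/48273082 + 15*524) = 1/(127/48273082 + 7860) = 1/(379426424647/48273082) = 48273082/379426424647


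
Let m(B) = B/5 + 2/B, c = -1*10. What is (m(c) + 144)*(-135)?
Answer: -19143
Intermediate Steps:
c = -10
m(B) = 2/B + B/5 (m(B) = B*(⅕) + 2/B = B/5 + 2/B = 2/B + B/5)
(m(c) + 144)*(-135) = ((2/(-10) + (⅕)*(-10)) + 144)*(-135) = ((2*(-⅒) - 2) + 144)*(-135) = ((-⅕ - 2) + 144)*(-135) = (-11/5 + 144)*(-135) = (709/5)*(-135) = -19143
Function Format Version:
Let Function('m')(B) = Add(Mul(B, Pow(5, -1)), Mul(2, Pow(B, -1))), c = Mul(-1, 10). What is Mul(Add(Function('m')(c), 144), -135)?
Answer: -19143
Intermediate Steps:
c = -10
Function('m')(B) = Add(Mul(2, Pow(B, -1)), Mul(Rational(1, 5), B)) (Function('m')(B) = Add(Mul(B, Rational(1, 5)), Mul(2, Pow(B, -1))) = Add(Mul(Rational(1, 5), B), Mul(2, Pow(B, -1))) = Add(Mul(2, Pow(B, -1)), Mul(Rational(1, 5), B)))
Mul(Add(Function('m')(c), 144), -135) = Mul(Add(Add(Mul(2, Pow(-10, -1)), Mul(Rational(1, 5), -10)), 144), -135) = Mul(Add(Add(Mul(2, Rational(-1, 10)), -2), 144), -135) = Mul(Add(Add(Rational(-1, 5), -2), 144), -135) = Mul(Add(Rational(-11, 5), 144), -135) = Mul(Rational(709, 5), -135) = -19143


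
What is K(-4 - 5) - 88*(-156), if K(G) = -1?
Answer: 13727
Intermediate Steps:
K(-4 - 5) - 88*(-156) = -1 - 88*(-156) = -1 + 13728 = 13727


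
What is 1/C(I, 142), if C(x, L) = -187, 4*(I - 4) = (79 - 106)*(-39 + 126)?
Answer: -1/187 ≈ -0.0053476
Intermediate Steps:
I = -2333/4 (I = 4 + ((79 - 106)*(-39 + 126))/4 = 4 + (-27*87)/4 = 4 + (1/4)*(-2349) = 4 - 2349/4 = -2333/4 ≈ -583.25)
1/C(I, 142) = 1/(-187) = -1/187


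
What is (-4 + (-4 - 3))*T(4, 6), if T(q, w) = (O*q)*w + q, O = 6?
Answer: -1628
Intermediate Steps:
T(q, w) = q + 6*q*w (T(q, w) = (6*q)*w + q = 6*q*w + q = q + 6*q*w)
(-4 + (-4 - 3))*T(4, 6) = (-4 + (-4 - 3))*(4*(1 + 6*6)) = (-4 - 7)*(4*(1 + 36)) = -44*37 = -11*148 = -1628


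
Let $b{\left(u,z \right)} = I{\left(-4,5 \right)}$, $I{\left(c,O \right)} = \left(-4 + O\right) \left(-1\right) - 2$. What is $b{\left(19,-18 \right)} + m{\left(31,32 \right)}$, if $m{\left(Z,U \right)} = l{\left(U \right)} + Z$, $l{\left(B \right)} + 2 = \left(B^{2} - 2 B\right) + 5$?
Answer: $991$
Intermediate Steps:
$I{\left(c,O \right)} = 2 - O$ ($I{\left(c,O \right)} = \left(4 - O\right) - 2 = 2 - O$)
$b{\left(u,z \right)} = -3$ ($b{\left(u,z \right)} = 2 - 5 = -3$)
$l{\left(B \right)} = 3 + B^{2} - 2 B$ ($l{\left(B \right)} = -2 + \left(\left(B^{2} - 2 B\right) + 5\right) = -2 + \left(5 + B^{2} - 2 B\right) = 3 + B^{2} - 2 B$)
$m{\left(Z,U \right)} = 3 + Z + U^{2} - 2 U$ ($m{\left(Z,U \right)} = \left(3 + U^{2} - 2 U\right) + Z = 3 + Z + U^{2} - 2 U$)
$b{\left(19,-18 \right)} + m{\left(31,32 \right)} = -3 + \left(3 + 31 + 32^{2} - 64\right) = -3 + \left(3 + 31 + 1024 - 64\right) = -3 + 994 = 991$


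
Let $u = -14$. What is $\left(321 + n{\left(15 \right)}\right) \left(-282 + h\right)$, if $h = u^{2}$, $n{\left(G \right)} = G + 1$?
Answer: $-28982$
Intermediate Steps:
$n{\left(G \right)} = 1 + G$
$h = 196$ ($h = \left(-14\right)^{2} = 196$)
$\left(321 + n{\left(15 \right)}\right) \left(-282 + h\right) = \left(321 + \left(1 + 15\right)\right) \left(-282 + 196\right) = \left(321 + 16\right) \left(-86\right) = 337 \left(-86\right) = -28982$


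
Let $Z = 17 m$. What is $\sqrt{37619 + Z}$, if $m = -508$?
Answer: $\sqrt{28983} \approx 170.24$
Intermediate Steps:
$Z = -8636$ ($Z = 17 \left(-508\right) = -8636$)
$\sqrt{37619 + Z} = \sqrt{37619 - 8636} = \sqrt{28983}$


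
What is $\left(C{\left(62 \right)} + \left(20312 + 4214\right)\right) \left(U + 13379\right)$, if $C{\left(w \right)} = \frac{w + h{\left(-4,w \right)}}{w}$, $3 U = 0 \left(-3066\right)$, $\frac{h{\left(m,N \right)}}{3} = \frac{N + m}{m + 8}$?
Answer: $\frac{40691358865}{124} \approx 3.2816 \cdot 10^{8}$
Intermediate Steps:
$h{\left(m,N \right)} = \frac{3 \left(N + m\right)}{8 + m}$ ($h{\left(m,N \right)} = 3 \frac{N + m}{m + 8} = 3 \frac{N + m}{8 + m} = \frac{3 \left(N + m\right)}{8 + m}$)
$U = 0$ ($U = \frac{0 \left(-3066\right)}{3} = \frac{1}{3} \cdot 0 = 0$)
$C{\left(w \right)} = \frac{-3 + \frac{7 w}{4}}{w}$ ($C{\left(w \right)} = \frac{w + \frac{3 \left(w - 4\right)}{8 - 4}}{w} = \frac{w + \frac{3 \left(-4 + w\right)}{4}}{w} = \frac{w + 3 \cdot \frac{1}{4} \left(-4 + w\right)}{w} = \frac{w + \left(-3 + \frac{3 w}{4}\right)}{w} = \frac{-3 + \frac{7 w}{4}}{w}$)
$\left(C{\left(62 \right)} + \left(20312 + 4214\right)\right) \left(U + 13379\right) = \left(\left(\frac{7}{4} - \frac{3}{62}\right) + \left(20312 + 4214\right)\right) \left(0 + 13379\right) = \left(\left(\frac{7}{4} - \frac{3}{62}\right) + 24526\right) 13379 = \left(\frac{211}{124} + 24526\right) 13379 = \frac{3041435}{124} \cdot 13379 = \frac{40691358865}{124}$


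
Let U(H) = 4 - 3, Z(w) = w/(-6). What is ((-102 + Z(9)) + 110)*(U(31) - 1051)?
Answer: -6825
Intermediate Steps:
Z(w) = -w/6 (Z(w) = w*(-⅙) = -w/6)
U(H) = 1
((-102 + Z(9)) + 110)*(U(31) - 1051) = ((-102 - ⅙*9) + 110)*(1 - 1051) = ((-102 - 3/2) + 110)*(-1050) = (-207/2 + 110)*(-1050) = (13/2)*(-1050) = -6825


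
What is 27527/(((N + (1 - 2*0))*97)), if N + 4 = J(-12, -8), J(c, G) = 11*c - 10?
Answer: -27527/14065 ≈ -1.9571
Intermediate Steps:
J(c, G) = -10 + 11*c
N = -146 (N = -4 + (-10 + 11*(-12)) = -4 + (-10 - 132) = -4 - 142 = -146)
27527/(((N + (1 - 2*0))*97)) = 27527/(((-146 + (1 - 2*0))*97)) = 27527/(((-146 + (1 + 0))*97)) = 27527/(((-146 + 1)*97)) = 27527/((-145*97)) = 27527/(-14065) = 27527*(-1/14065) = -27527/14065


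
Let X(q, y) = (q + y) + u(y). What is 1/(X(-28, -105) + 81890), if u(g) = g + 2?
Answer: 1/81654 ≈ 1.2247e-5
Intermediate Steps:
u(g) = 2 + g
X(q, y) = 2 + q + 2*y (X(q, y) = (q + y) + (2 + y) = 2 + q + 2*y)
1/(X(-28, -105) + 81890) = 1/((2 - 28 + 2*(-105)) + 81890) = 1/((2 - 28 - 210) + 81890) = 1/(-236 + 81890) = 1/81654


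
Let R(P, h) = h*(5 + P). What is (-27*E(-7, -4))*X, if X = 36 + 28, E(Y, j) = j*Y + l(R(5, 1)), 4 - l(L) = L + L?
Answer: -20736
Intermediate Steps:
l(L) = 4 - 2*L (l(L) = 4 - (L + L) = 4 - 2*L)
E(Y, j) = -16 + Y*j (E(Y, j) = j*Y + (4 - 2*(5 + 5)) = Y*j + (4 - 2*10) = Y*j + (4 - 20) = Y*j - 16 = -16 + Y*j)
X = 64
(-27*E(-7, -4))*X = -27*(-16 - 7*(-4))*64 = -27*(-16 + 28)*64 = -27*12*64 = -324*64 = -20736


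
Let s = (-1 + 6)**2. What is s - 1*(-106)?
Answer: 131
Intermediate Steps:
s = 25 (s = 5**2 = 25)
s - 1*(-106) = 25 - 1*(-106) = 25 + 106 = 131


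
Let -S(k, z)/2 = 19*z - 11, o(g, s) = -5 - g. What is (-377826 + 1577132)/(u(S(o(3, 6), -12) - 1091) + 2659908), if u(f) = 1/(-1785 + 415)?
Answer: 1643049220/3644073959 ≈ 0.45088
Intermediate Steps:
S(k, z) = 22 - 38*z (S(k, z) = -2*(19*z - 11) = -2*(-11 + 19*z) = 22 - 38*z)
u(f) = -1/1370 (u(f) = 1/(-1370) = -1/1370)
(-377826 + 1577132)/(u(S(o(3, 6), -12) - 1091) + 2659908) = (-377826 + 1577132)/(-1/1370 + 2659908) = 1199306/(3644073959/1370) = 1199306*(1370/3644073959) = 1643049220/3644073959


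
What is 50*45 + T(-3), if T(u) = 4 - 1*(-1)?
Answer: 2255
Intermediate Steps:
T(u) = 5 (T(u) = 4 + 1 = 5)
50*45 + T(-3) = 50*45 + 5 = 2250 + 5 = 2255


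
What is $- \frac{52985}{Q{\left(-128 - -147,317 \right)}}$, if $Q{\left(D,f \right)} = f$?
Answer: $- \frac{52985}{317} \approx -167.15$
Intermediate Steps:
$- \frac{52985}{Q{\left(-128 - -147,317 \right)}} = - \frac{52985}{317}$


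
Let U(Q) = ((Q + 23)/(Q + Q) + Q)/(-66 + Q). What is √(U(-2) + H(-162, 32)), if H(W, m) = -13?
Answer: I*√59619/68 ≈ 3.5907*I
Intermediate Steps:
U(Q) = (Q + (23 + Q)/(2*Q))/(-66 + Q) (U(Q) = ((23 + Q)/((2*Q)) + Q)/(-66 + Q) = ((23 + Q)*(1/(2*Q)) + Q)/(-66 + Q) = ((23 + Q)/(2*Q) + Q)/(-66 + Q) = (Q + (23 + Q)/(2*Q))/(-66 + Q))
√(U(-2) + H(-162, 32)) = √((½)*(23 - 2 + 2*(-2)²)/(-2*(-66 - 2)) - 13) = √((½)*(-½)*(23 - 2 + 2*4)/(-68) - 13) = √((½)*(-½)*(-1/68)*(23 - 2 + 8) - 13) = √((½)*(-½)*(-1/68)*29 - 13) = √(29/272 - 13) = √(-3507/272) = I*√59619/68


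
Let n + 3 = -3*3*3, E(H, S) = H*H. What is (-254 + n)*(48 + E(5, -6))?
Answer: -20732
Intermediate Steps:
E(H, S) = H²
n = -30 (n = -3 - 3*3*3 = -3 - 9*3 = -3 - 27 = -30)
(-254 + n)*(48 + E(5, -6)) = (-254 - 30)*(48 + 5²) = -284*(48 + 25) = -284*73 = -20732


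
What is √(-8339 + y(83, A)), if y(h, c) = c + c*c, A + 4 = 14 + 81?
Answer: √33 ≈ 5.7446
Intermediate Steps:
A = 91 (A = -4 + (14 + 81) = -4 + 95 = 91)
y(h, c) = c + c²
√(-8339 + y(83, A)) = √(-8339 + 91*(1 + 91)) = √(-8339 + 91*92) = √(-8339 + 8372) = √33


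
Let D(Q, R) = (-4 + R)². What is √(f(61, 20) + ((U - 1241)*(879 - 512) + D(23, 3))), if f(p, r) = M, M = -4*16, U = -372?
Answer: I*√592034 ≈ 769.44*I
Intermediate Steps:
M = -64
f(p, r) = -64
√(f(61, 20) + ((U - 1241)*(879 - 512) + D(23, 3))) = √(-64 + ((-372 - 1241)*(879 - 512) + (-4 + 3)²)) = √(-64 + (-1613*367 + (-1)²)) = √(-64 + (-591971 + 1)) = √(-64 - 591970) = √(-592034) = I*√592034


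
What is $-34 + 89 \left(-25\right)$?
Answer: $-2259$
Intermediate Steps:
$-34 + 89 \left(-25\right) = -34 - 2225 = -2259$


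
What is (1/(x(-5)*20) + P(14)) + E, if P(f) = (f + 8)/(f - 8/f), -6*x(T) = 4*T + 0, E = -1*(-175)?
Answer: 1660541/9400 ≈ 176.65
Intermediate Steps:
E = 175
x(T) = -2*T/3 (x(T) = -(4*T + 0)/6 = -2*T/3)
P(f) = (8 + f)/(f - 8/f)
(1/(x(-5)*20) + P(14)) + E = (1/(-⅔*(-5)*20) + 14*(8 + 14)/(-8 + 14²)) + 175 = (1/((10/3)*20) + 14*22/(-8 + 196)) + 175 = (1/(200/3) + 14*22/188) + 175 = (3/200 + 14*(1/188)*22) + 175 = (3/200 + 77/47) + 175 = 15541/9400 + 175 = 1660541/9400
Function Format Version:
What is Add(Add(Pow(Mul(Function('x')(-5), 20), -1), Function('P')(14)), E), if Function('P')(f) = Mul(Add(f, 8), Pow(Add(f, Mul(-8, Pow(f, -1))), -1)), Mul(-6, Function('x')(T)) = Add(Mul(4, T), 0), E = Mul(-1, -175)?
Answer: Rational(1660541, 9400) ≈ 176.65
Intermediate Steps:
E = 175
Function('x')(T) = Mul(Rational(-2, 3), T) (Function('x')(T) = Mul(Rational(-1, 6), Add(Mul(4, T), 0)) = Mul(Rational(-1, 6), Mul(4, T)) = Mul(Rational(-2, 3), T))
Function('P')(f) = Mul(Pow(Add(f, Mul(-8, Pow(f, -1))), -1), Add(8, f)) (Function('P')(f) = Mul(Add(8, f), Pow(Add(f, Mul(-8, Pow(f, -1))), -1)) = Mul(Pow(Add(f, Mul(-8, Pow(f, -1))), -1), Add(8, f)))
Add(Add(Pow(Mul(Function('x')(-5), 20), -1), Function('P')(14)), E) = Add(Add(Pow(Mul(Mul(Rational(-2, 3), -5), 20), -1), Mul(14, Pow(Add(-8, Pow(14, 2)), -1), Add(8, 14))), 175) = Add(Add(Pow(Mul(Rational(10, 3), 20), -1), Mul(14, Pow(Add(-8, 196), -1), 22)), 175) = Add(Add(Pow(Rational(200, 3), -1), Mul(14, Pow(188, -1), 22)), 175) = Add(Add(Rational(3, 200), Mul(14, Rational(1, 188), 22)), 175) = Add(Add(Rational(3, 200), Rational(77, 47)), 175) = Add(Rational(15541, 9400), 175) = Rational(1660541, 9400)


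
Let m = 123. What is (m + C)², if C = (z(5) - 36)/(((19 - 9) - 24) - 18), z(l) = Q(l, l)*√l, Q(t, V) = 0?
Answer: 986049/64 ≈ 15407.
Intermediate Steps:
z(l) = 0 (z(l) = 0*√l = 0)
C = 9/8 (C = (0 - 36)/(((19 - 9) - 24) - 18) = -36/((10 - 24) - 18) = -36/(-14 - 18) = -36/(-32) = -36*(-1/32) = 9/8 ≈ 1.1250)
(m + C)² = (123 + 9/8)² = (993/8)² = 986049/64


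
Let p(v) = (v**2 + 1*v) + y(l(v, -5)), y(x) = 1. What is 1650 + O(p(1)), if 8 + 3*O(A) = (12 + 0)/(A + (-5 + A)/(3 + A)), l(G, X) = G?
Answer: 9893/6 ≈ 1648.8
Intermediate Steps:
p(v) = 1 + v + v**2 (p(v) = (v**2 + 1*v) + 1 = (v**2 + v) + 1 = (v + v**2) + 1 = 1 + v + v**2)
O(A) = -8/3 + 4/(A + (-5 + A)/(3 + A)) (O(A) = -8/3 + ((12 + 0)/(A + (-5 + A)/(3 + A)))/3 = -8/3 + (12/(A + (-5 + A)/(3 + A)))/3 = -8/3 + 4/(A + (-5 + A)/(3 + A)))
1650 + O(p(1)) = 1650 + 4*(19 - 5*(1 + 1 + 1**2) - 2*(1 + 1 + 1**2)**2)/(3*(-5 + (1 + 1 + 1**2)**2 + 4*(1 + 1 + 1**2))) = 1650 + 4*(19 - 5*(1 + 1 + 1) - 2*(1 + 1 + 1)**2)/(3*(-5 + (1 + 1 + 1)**2 + 4*(1 + 1 + 1))) = 1650 + 4*(19 - 5*3 - 2*3**2)/(3*(-5 + 3**2 + 4*3)) = 1650 + 4*(19 - 15 - 2*9)/(3*(-5 + 9 + 12)) = 1650 + (4/3)*(19 - 15 - 18)/16 = 1650 + (4/3)*(1/16)*(-14) = 1650 - 7/6 = 9893/6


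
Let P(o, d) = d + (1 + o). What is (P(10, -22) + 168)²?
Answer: 24649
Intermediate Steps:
P(o, d) = 1 + d + o
(P(10, -22) + 168)² = ((1 - 22 + 10) + 168)² = (-11 + 168)² = 157² = 24649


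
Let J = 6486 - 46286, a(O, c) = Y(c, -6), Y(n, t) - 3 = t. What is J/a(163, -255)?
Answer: 39800/3 ≈ 13267.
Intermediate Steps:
Y(n, t) = 3 + t
a(O, c) = -3 (a(O, c) = 3 - 6 = -3)
J = -39800
J/a(163, -255) = -39800/(-3) = -39800*(-1/3) = 39800/3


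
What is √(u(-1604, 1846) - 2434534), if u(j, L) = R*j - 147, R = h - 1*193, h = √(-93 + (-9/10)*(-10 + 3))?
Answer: √(-53127725 - 68170*I*√30)/5 ≈ 5.1226 - 1457.8*I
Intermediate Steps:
h = 17*I*√30/10 (h = √(-93 - 9*⅒*(-7)) = √(-93 - 9/10*(-7)) = √(-93 + 63/10) = √(-867/10) = 17*I*√30/10 ≈ 9.3113*I)
R = -193 + 17*I*√30/10 (R = 17*I*√30/10 - 1*193 = 17*I*√30/10 - 193 = -193 + 17*I*√30/10 ≈ -193.0 + 9.3113*I)
u(j, L) = -147 + j*(-193 + 17*I*√30/10) (u(j, L) = (-193 + 17*I*√30/10)*j - 147 = j*(-193 + 17*I*√30/10) - 147 = -147 + j*(-193 + 17*I*√30/10))
√(u(-1604, 1846) - 2434534) = √((-147 - ⅒*(-1604)*(1930 - 17*I*√30)) - 2434534) = √((-147 + (309572 - 13634*I*√30/5)) - 2434534) = √((309425 - 13634*I*√30/5) - 2434534) = √(-2125109 - 13634*I*√30/5)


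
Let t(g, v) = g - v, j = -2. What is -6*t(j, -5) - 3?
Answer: -21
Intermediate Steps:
-6*t(j, -5) - 3 = -6*(-2 - 1*(-5)) - 3 = -6*(-2 + 5) - 3 = -6*3 - 3 = -18 - 3 = -21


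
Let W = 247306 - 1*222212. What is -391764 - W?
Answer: -416858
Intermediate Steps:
W = 25094 (W = 247306 - 222212 = 25094)
-391764 - W = -391764 - 1*25094 = -391764 - 25094 = -416858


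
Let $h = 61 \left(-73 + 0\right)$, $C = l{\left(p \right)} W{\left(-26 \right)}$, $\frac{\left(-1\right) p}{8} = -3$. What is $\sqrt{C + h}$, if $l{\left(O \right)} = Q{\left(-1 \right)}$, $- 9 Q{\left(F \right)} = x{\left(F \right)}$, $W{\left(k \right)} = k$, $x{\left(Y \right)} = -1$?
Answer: $\frac{i \sqrt{40103}}{3} \approx 66.752 i$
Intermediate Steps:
$p = 24$ ($p = \left(-8\right) \left(-3\right) = 24$)
$Q{\left(F \right)} = \frac{1}{9}$ ($Q{\left(F \right)} = \left(- \frac{1}{9}\right) \left(-1\right) = \frac{1}{9}$)
$l{\left(O \right)} = \frac{1}{9}$
$C = - \frac{26}{9}$ ($C = \frac{1}{9} \left(-26\right) = - \frac{26}{9} \approx -2.8889$)
$h = -4453$ ($h = 61 \left(-73\right) = -4453$)
$\sqrt{C + h} = \sqrt{- \frac{26}{9} - 4453} = \sqrt{- \frac{40103}{9}} = \frac{i \sqrt{40103}}{3}$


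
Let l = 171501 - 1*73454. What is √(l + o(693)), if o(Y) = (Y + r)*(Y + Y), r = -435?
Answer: √455635 ≈ 675.01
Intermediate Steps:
o(Y) = 2*Y*(-435 + Y) (o(Y) = (Y - 435)*(Y + Y) = (-435 + Y)*(2*Y) = 2*Y*(-435 + Y))
l = 98047 (l = 171501 - 73454 = 98047)
√(l + o(693)) = √(98047 + 2*693*(-435 + 693)) = √(98047 + 2*693*258) = √(98047 + 357588) = √455635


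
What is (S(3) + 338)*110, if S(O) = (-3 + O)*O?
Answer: 37180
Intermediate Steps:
S(O) = O*(-3 + O)
(S(3) + 338)*110 = (3*(-3 + 3) + 338)*110 = (3*0 + 338)*110 = (0 + 338)*110 = 338*110 = 37180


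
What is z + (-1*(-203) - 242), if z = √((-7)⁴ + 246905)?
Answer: -39 + √249306 ≈ 460.31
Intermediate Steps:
z = √249306 (z = √(2401 + 246905) = √249306 ≈ 499.31)
z + (-1*(-203) - 242) = √249306 + (-1*(-203) - 242) = √249306 + (203 - 242) = √249306 - 39 = -39 + √249306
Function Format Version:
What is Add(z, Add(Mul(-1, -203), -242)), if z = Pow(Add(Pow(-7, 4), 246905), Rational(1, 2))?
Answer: Add(-39, Pow(249306, Rational(1, 2))) ≈ 460.31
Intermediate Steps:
z = Pow(249306, Rational(1, 2)) (z = Pow(Add(2401, 246905), Rational(1, 2)) = Pow(249306, Rational(1, 2)) ≈ 499.31)
Add(z, Add(Mul(-1, -203), -242)) = Add(Pow(249306, Rational(1, 2)), Add(Mul(-1, -203), -242)) = Add(Pow(249306, Rational(1, 2)), Add(203, -242)) = Add(Pow(249306, Rational(1, 2)), -39) = Add(-39, Pow(249306, Rational(1, 2)))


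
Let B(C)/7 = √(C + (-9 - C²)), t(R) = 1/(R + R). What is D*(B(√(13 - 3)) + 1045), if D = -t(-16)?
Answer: 1045/32 + 7*√(-19 + √10)/32 ≈ 32.656 + 0.87055*I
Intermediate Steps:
t(R) = 1/(2*R)
D = 1/32 (D = -1/(2*(-16)) = -(-1)/(2*16) = -1*(-1/32) = 1/32 ≈ 0.031250)
B(C) = 7*√(-9 + C - C²) (B(C) = 7*√(C + (-9 - C²)) = 7*√(-9 + C - C²))
D*(B(√(13 - 3)) + 1045) = (7*√(-9 + √(13 - 3) - (√(13 - 3))²) + 1045)/32 = (7*√(-9 + √10 - (√10)²) + 1045)/32 = (7*√(-9 + √10 - 1*10) + 1045)/32 = (7*√(-9 + √10 - 10) + 1045)/32 = (7*√(-19 + √10) + 1045)/32 = (1045 + 7*√(-19 + √10))/32 = 1045/32 + 7*√(-19 + √10)/32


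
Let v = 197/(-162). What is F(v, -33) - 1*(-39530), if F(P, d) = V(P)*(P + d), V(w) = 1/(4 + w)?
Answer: 17822487/451 ≈ 39518.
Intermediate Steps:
v = -197/162 (v = 197*(-1/162) = -197/162 ≈ -1.2160)
F(P, d) = (P + d)/(4 + P)
F(v, -33) - 1*(-39530) = (-197/162 - 33)/(4 - 197/162) - 1*(-39530) = -5543/162/(451/162) + 39530 = (162/451)*(-5543/162) + 39530 = -5543/451 + 39530 = 17822487/451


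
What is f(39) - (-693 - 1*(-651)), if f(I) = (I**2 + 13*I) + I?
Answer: 2109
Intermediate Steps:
f(I) = I**2 + 14*I
f(39) - (-693 - 1*(-651)) = 39*(14 + 39) - (-693 - 1*(-651)) = 39*53 - (-693 + 651) = 2067 - 1*(-42) = 2067 + 42 = 2109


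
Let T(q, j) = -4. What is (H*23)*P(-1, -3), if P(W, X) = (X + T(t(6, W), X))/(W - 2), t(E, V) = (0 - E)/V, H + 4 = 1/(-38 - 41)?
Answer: -51037/237 ≈ -215.35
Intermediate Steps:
H = -317/79 (H = -4 + 1/(-38 - 41) = -4 + 1/(-79) = -4 - 1/79 = -317/79 ≈ -4.0127)
t(E, V) = -E/V (t(E, V) = (-E)/V = -E/V)
P(W, X) = (-4 + X)/(-2 + W) (P(W, X) = (X - 4)/(W - 2) = (-4 + X)/(-2 + W))
(H*23)*P(-1, -3) = (-317/79*23)*((-4 - 3)/(-2 - 1)) = -7291*(-7)/(79*(-3)) = -(-7291)*(-7)/237 = -7291/79*7/3 = -51037/237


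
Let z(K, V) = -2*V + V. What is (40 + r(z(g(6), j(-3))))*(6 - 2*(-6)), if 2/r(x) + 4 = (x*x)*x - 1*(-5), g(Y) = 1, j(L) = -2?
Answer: 724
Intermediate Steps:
z(K, V) = -V
r(x) = 2/(1 + x**3) (r(x) = 2/(-4 + ((x*x)*x - 1*(-5))) = 2/(-4 + (x**2*x + 5)) = 2/(-4 + (x**3 + 5)) = 2/(-4 + (5 + x**3)) = 2/(1 + x**3))
(40 + r(z(g(6), j(-3))))*(6 - 2*(-6)) = (40 + 2/(1 + (-1*(-2))**3))*(6 - 2*(-6)) = (40 + 2/(1 + 2**3))*(6 + 12) = (40 + 2/(1 + 8))*18 = (40 + 2/9)*18 = (362/9)*18 = 724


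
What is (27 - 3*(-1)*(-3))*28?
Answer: 504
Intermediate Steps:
(27 - 3*(-1)*(-3))*28 = (27 + 3*(-3))*28 = (27 - 9)*28 = 18*28 = 504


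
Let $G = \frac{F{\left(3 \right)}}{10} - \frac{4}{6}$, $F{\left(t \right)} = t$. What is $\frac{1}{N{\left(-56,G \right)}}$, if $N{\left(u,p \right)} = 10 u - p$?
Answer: $- \frac{30}{16789} \approx -0.0017869$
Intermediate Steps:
$G = - \frac{11}{30}$ ($G = \frac{3}{10} - \frac{4}{6} = 3 \cdot \frac{1}{10} - \frac{2}{3} = \frac{3}{10} - \frac{2}{3} = - \frac{11}{30} \approx -0.36667$)
$N{\left(u,p \right)} = - p + 10 u$
$\frac{1}{N{\left(-56,G \right)}} = \frac{1}{\left(-1\right) \left(- \frac{11}{30}\right) + 10 \left(-56\right)} = \frac{1}{\frac{11}{30} - 560} = \frac{1}{- \frac{16789}{30}} = - \frac{30}{16789}$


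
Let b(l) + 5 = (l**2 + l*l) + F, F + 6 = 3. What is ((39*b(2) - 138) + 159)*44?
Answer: 924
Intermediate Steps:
F = -3 (F = -6 + 3 = -3)
b(l) = -8 + 2*l**2 (b(l) = -5 + ((l**2 + l*l) - 3) = -5 + ((l**2 + l**2) - 3) = -5 + (2*l**2 - 3) = -5 + (-3 + 2*l**2) = -8 + 2*l**2)
((39*b(2) - 138) + 159)*44 = ((39*(-8 + 2*2**2) - 138) + 159)*44 = ((39*(-8 + 2*4) - 138) + 159)*44 = ((39*(-8 + 8) - 138) + 159)*44 = ((39*0 - 138) + 159)*44 = ((0 - 138) + 159)*44 = (-138 + 159)*44 = 21*44 = 924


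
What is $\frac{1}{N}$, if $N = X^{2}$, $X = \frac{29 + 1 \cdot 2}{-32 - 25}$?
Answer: $\frac{3249}{961} \approx 3.3809$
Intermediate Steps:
$X = - \frac{31}{57}$ ($X = \frac{29 + 2}{-57} = 31 \left(- \frac{1}{57}\right) = - \frac{31}{57} \approx -0.54386$)
$N = \frac{961}{3249}$ ($N = \left(- \frac{31}{57}\right)^{2} = \frac{961}{3249} \approx 0.29578$)
$\frac{1}{N} = \frac{1}{\frac{961}{3249}} = \frac{3249}{961}$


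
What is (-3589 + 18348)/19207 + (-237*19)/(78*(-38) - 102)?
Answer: 43913405/19629554 ≈ 2.2371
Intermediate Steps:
(-3589 + 18348)/19207 + (-237*19)/(78*(-38) - 102) = 14759*(1/19207) - 4503/(-2964 - 102) = 14759/19207 - 4503/(-3066) = 14759/19207 - 4503*(-1/3066) = 14759/19207 + 1501/1022 = 43913405/19629554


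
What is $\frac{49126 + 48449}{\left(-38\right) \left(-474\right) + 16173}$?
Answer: $\frac{6505}{2279} \approx 2.8543$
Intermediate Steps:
$\frac{49126 + 48449}{\left(-38\right) \left(-474\right) + 16173} = \frac{97575}{18012 + 16173} = \frac{97575}{34185} = 97575 \cdot \frac{1}{34185} = \frac{6505}{2279}$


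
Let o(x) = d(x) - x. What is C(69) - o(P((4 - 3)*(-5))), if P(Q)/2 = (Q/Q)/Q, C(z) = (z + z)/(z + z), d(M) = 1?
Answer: -⅖ ≈ -0.40000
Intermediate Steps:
C(z) = 1 (C(z) = (2*z)/((2*z)) = (2*z)*(1/(2*z)) = 1)
P(Q) = 2/Q (P(Q) = 2*((Q/Q)/Q) = 2*(1/Q) = 2/Q)
o(x) = 1 - x
C(69) - o(P((4 - 3)*(-5))) = 1 - (1 - 2/((4 - 3)*(-5))) = 1 - (1 - 2/(1*(-5))) = 1 - (1 - 2/(-5)) = 1 - (1 - 2*(-1)/5) = 1 - (1 - 1*(-⅖)) = 1 - (1 + ⅖) = 1 - 1*7/5 = 1 - 7/5 = -⅖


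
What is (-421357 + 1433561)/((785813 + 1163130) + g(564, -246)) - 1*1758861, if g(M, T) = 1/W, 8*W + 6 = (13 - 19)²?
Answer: -51418789361229/29234149 ≈ -1.7589e+6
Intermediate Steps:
W = 15/4 (W = -¾ + (13 - 19)²/8 = -¾ + (⅛)*(-6)² = -¾ + (⅛)*36 = -¾ + 9/2 = 15/4 ≈ 3.7500)
g(M, T) = 4/15 (g(M, T) = 1/(15/4) = 4/15)
(-421357 + 1433561)/((785813 + 1163130) + g(564, -246)) - 1*1758861 = (-421357 + 1433561)/((785813 + 1163130) + 4/15) - 1*1758861 = 1012204/(1948943 + 4/15) - 1758861 = 1012204/(29234149/15) - 1758861 = 1012204*(15/29234149) - 1758861 = 15183060/29234149 - 1758861 = -51418789361229/29234149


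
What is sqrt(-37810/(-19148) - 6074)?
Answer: I*sqrt(556570808754)/9574 ≈ 77.923*I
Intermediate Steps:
sqrt(-37810/(-19148) - 6074) = sqrt(-37810*(-1/19148) - 6074) = sqrt(18905/9574 - 6074) = sqrt(-58133571/9574) = I*sqrt(556570808754)/9574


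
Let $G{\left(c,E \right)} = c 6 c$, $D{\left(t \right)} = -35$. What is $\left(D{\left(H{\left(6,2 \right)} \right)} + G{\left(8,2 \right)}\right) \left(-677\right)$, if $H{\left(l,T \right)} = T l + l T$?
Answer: $-236273$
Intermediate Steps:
$H{\left(l,T \right)} = 2 T l$ ($H{\left(l,T \right)} = T l + T l = 2 T l$)
$G{\left(c,E \right)} = 6 c^{2}$ ($G{\left(c,E \right)} = 6 c c = 6 c^{2}$)
$\left(D{\left(H{\left(6,2 \right)} \right)} + G{\left(8,2 \right)}\right) \left(-677\right) = \left(-35 + 6 \cdot 8^{2}\right) \left(-677\right) = \left(-35 + 6 \cdot 64\right) \left(-677\right) = \left(-35 + 384\right) \left(-677\right) = 349 \left(-677\right) = -236273$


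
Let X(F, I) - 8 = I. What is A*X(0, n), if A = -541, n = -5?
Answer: -1623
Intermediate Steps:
X(F, I) = 8 + I
A*X(0, n) = -541*(8 - 5) = -541*3 = -1623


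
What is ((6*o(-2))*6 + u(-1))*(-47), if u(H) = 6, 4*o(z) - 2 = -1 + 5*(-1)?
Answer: 1410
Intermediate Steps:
o(z) = -1 (o(z) = ½ + (-1 + 5*(-1))/4 = ½ + (-1 - 5)/4 = ½ + (¼)*(-6) = ½ - 3/2 = -1)
((6*o(-2))*6 + u(-1))*(-47) = ((6*(-1))*6 + 6)*(-47) = (-6*6 + 6)*(-47) = (-36 + 6)*(-47) = -30*(-47) = 1410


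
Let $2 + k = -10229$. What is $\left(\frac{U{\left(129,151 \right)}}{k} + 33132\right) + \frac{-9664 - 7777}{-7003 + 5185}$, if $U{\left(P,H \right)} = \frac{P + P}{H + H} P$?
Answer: $\frac{93081239093039}{2808593658} \approx 33142.0$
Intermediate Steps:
$k = -10231$ ($k = -2 - 10229 = -10231$)
$U{\left(P,H \right)} = \frac{P^{2}}{H}$ ($U{\left(P,H \right)} = \frac{2 P}{2 H} P = 2 P \frac{1}{2 H} P = \frac{P}{H} P = \frac{P^{2}}{H}$)
$\left(\frac{U{\left(129,151 \right)}}{k} + 33132\right) + \frac{-9664 - 7777}{-7003 + 5185} = \left(\frac{\frac{1}{151} \cdot 129^{2}}{-10231} + 33132\right) + \frac{-9664 - 7777}{-7003 + 5185} = \left(\frac{1}{151} \cdot 16641 \left(- \frac{1}{10231}\right) + 33132\right) - \frac{17441}{-1818} = \left(\frac{16641}{151} \left(- \frac{1}{10231}\right) + 33132\right) - - \frac{17441}{1818} = \left(- \frac{16641}{1544881} + 33132\right) + \frac{17441}{1818} = \frac{51184980651}{1544881} + \frac{17441}{1818} = \frac{93081239093039}{2808593658}$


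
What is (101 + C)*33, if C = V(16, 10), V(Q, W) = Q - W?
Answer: 3531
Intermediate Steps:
C = 6 (C = 16 - 1*10 = 16 - 10 = 6)
(101 + C)*33 = (101 + 6)*33 = 107*33 = 3531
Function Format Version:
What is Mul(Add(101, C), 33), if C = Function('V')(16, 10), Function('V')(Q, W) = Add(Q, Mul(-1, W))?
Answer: 3531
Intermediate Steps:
C = 6 (C = Add(16, Mul(-1, 10)) = Add(16, -10) = 6)
Mul(Add(101, C), 33) = Mul(Add(101, 6), 33) = Mul(107, 33) = 3531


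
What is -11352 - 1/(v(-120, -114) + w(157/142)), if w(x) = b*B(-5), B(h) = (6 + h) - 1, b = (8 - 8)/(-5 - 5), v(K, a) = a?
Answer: -1294127/114 ≈ -11352.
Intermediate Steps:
b = 0 (b = 0/(-10) = 0*(-⅒) = 0)
B(h) = 5 + h
w(x) = 0 (w(x) = 0*(5 - 5) = 0*0 = 0)
-11352 - 1/(v(-120, -114) + w(157/142)) = -11352 - 1/(-114 + 0) = -11352 - 1/(-114) = -11352 - 1*(-1/114) = -11352 + 1/114 = -1294127/114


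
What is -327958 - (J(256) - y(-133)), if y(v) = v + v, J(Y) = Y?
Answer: -328480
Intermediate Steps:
y(v) = 2*v
-327958 - (J(256) - y(-133)) = -327958 - (256 - 2*(-133)) = -327958 - (256 - 1*(-266)) = -327958 - (256 + 266) = -327958 - 1*522 = -327958 - 522 = -328480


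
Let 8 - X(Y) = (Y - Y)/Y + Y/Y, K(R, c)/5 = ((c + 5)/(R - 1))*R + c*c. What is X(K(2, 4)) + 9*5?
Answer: 52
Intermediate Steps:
K(R, c) = 5*c² + 5*R*(5 + c)/(-1 + R) (K(R, c) = 5*(((c + 5)/(R - 1))*R + c*c) = 5*(((5 + c)/(-1 + R))*R + c²) = 5*(R*(5 + c)/(-1 + R) + c²) = 5*(c² + R*(5 + c)/(-1 + R)) = 5*c² + 5*R*(5 + c)/(-1 + R))
X(Y) = 7 (X(Y) = 8 - ((Y - Y)/Y + Y/Y) = 8 - (0/Y + 1) = 8 - (0 + 1) = 8 - 1*1 = 8 - 1 = 7)
X(K(2, 4)) + 9*5 = 7 + 9*5 = 7 + 45 = 52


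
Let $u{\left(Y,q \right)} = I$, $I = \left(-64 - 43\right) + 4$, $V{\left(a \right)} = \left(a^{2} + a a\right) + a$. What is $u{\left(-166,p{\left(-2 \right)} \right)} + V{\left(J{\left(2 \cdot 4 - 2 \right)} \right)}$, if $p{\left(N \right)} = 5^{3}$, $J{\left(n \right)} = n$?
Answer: $-25$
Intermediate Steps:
$V{\left(a \right)} = a + 2 a^{2}$ ($V{\left(a \right)} = \left(a^{2} + a^{2}\right) + a = 2 a^{2} + a = a + 2 a^{2}$)
$p{\left(N \right)} = 125$
$I = -103$ ($I = -107 + 4 = -103$)
$u{\left(Y,q \right)} = -103$
$u{\left(-166,p{\left(-2 \right)} \right)} + V{\left(J{\left(2 \cdot 4 - 2 \right)} \right)} = -103 + \left(2 \cdot 4 - 2\right) \left(1 + 2 \left(2 \cdot 4 - 2\right)\right) = -103 + \left(8 - 2\right) \left(1 + 2 \left(8 - 2\right)\right) = -103 + 6 \left(1 + 2 \cdot 6\right) = -103 + 6 \left(1 + 12\right) = -103 + 6 \cdot 13 = -103 + 78 = -25$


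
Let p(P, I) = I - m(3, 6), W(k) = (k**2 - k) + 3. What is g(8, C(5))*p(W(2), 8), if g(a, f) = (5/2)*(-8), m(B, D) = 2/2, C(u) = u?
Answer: -140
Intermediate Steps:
W(k) = 3 + k**2 - k
m(B, D) = 1 (m(B, D) = 2*(1/2) = 1)
g(a, f) = -20 (g(a, f) = (5*(1/2))*(-8) = (5/2)*(-8) = -20)
p(P, I) = -1 + I (p(P, I) = I - 1*1 = I - 1 = -1 + I)
g(8, C(5))*p(W(2), 8) = -20*(-1 + 8) = -20*7 = -140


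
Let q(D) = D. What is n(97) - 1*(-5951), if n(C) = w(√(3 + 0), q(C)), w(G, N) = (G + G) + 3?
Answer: 5954 + 2*√3 ≈ 5957.5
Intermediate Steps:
w(G, N) = 3 + 2*G (w(G, N) = 2*G + 3 = 3 + 2*G)
n(C) = 3 + 2*√3 (n(C) = 3 + 2*√(3 + 0) = 3 + 2*√3)
n(97) - 1*(-5951) = (3 + 2*√3) - 1*(-5951) = (3 + 2*√3) + 5951 = 5954 + 2*√3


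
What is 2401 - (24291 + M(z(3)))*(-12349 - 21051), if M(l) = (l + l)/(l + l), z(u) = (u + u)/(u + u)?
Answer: 811355201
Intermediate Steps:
z(u) = 1 (z(u) = (2*u)/((2*u)) = (2*u)*(1/(2*u)) = 1)
M(l) = 1 (M(l) = (2*l)/((2*l)) = (2*l)*(1/(2*l)) = 1)
2401 - (24291 + M(z(3)))*(-12349 - 21051) = 2401 - (24291 + 1)*(-12349 - 21051) = 2401 - 24292*(-33400) = 2401 - 1*(-811352800) = 2401 + 811352800 = 811355201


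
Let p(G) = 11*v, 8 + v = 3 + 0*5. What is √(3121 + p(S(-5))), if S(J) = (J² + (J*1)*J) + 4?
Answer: √3066 ≈ 55.371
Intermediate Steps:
v = -5 (v = -8 + (3 + 0*5) = -8 + (3 + 0) = -8 + 3 = -5)
S(J) = 4 + 2*J² (S(J) = (J² + J*J) + 4 = (J² + J²) + 4 = 2*J² + 4 = 4 + 2*J²)
p(G) = -55 (p(G) = 11*(-5) = -55)
√(3121 + p(S(-5))) = √(3121 - 55) = √3066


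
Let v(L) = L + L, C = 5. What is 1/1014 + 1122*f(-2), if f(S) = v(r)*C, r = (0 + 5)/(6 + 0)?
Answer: 9480901/1014 ≈ 9350.0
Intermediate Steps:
r = 5/6 ≈ 0.83333
v(L) = 2*L
f(S) = 25/3 (f(S) = (2*(5/6))*5 = (5/3)*5 = 25/3)
1/1014 + 1122*f(-2) = 1/1014 + 1122*(25/3) = 1/1014 + 9350 = 9480901/1014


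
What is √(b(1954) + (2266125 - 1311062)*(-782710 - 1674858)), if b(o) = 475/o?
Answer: I*√8961623261923330794/1954 ≈ 1.532e+6*I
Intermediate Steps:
√(b(1954) + (2266125 - 1311062)*(-782710 - 1674858)) = √(475/1954 + (2266125 - 1311062)*(-782710 - 1674858)) = √(475*(1/1954) + 955063*(-2457568)) = √(475/1954 - 2347132266784) = √(-4586296449295461/1954) = I*√8961623261923330794/1954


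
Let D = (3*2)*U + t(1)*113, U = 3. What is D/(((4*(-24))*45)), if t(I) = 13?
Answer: -1487/4320 ≈ -0.34421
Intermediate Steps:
D = 1487 (D = (3*2)*3 + 13*113 = 6*3 + 1469 = 18 + 1469 = 1487)
D/(((4*(-24))*45)) = 1487/(((4*(-24))*45)) = 1487/((-96*45)) = 1487/(-4320) = 1487*(-1/4320) = -1487/4320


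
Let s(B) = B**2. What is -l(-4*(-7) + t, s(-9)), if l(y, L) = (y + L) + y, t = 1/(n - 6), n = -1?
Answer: -957/7 ≈ -136.71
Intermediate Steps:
t = -1/7 (t = 1/(-1 - 6) = 1/(-7) = -1/7 ≈ -0.14286)
l(y, L) = L + 2*y (l(y, L) = (L + y) + y = L + 2*y)
-l(-4*(-7) + t, s(-9)) = -((-9)**2 + 2*(-4*(-7) - 1/7)) = -(81 + 2*(28 - 1/7)) = -(81 + 2*(195/7)) = -(81 + 390/7) = -1*957/7 = -957/7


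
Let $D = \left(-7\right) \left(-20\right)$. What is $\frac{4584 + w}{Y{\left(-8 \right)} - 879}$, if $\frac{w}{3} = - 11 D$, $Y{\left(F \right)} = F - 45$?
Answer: $\frac{9}{233} \approx 0.038627$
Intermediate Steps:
$D = 140$
$Y{\left(F \right)} = -45 + F$
$w = -4620$ ($w = 3 \left(\left(-11\right) 140\right) = 3 \left(-1540\right) = -4620$)
$\frac{4584 + w}{Y{\left(-8 \right)} - 879} = \frac{4584 - 4620}{\left(-45 - 8\right) - 879} = - \frac{36}{-53 - 879} = - \frac{36}{-932} = \left(-36\right) \left(- \frac{1}{932}\right) = \frac{9}{233}$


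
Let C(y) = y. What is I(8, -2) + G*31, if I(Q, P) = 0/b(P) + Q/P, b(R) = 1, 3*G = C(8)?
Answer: 236/3 ≈ 78.667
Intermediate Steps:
G = 8/3 (G = (⅓)*8 = 8/3 ≈ 2.6667)
I(Q, P) = Q/P (I(Q, P) = 0/1 + Q/P = 0*1 + Q/P = 0 + Q/P = Q/P)
I(8, -2) + G*31 = 8/(-2) + (8/3)*31 = 8*(-½) + 248/3 = -4 + 248/3 = 236/3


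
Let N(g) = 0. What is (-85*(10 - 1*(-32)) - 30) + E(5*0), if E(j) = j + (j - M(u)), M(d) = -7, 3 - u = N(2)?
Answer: -3593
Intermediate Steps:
u = 3 (u = 3 - 1*0 = 3 + 0 = 3)
E(j) = 7 + 2*j (E(j) = j + (j - 1*(-7)) = j + (j + 7) = j + (7 + j) = 7 + 2*j)
(-85*(10 - 1*(-32)) - 30) + E(5*0) = (-85*(10 - 1*(-32)) - 30) + (7 + 2*(5*0)) = (-85*(10 + 32) - 30) + (7 + 2*0) = (-85*42 - 30) + (7 + 0) = (-3570 - 30) + 7 = -3600 + 7 = -3593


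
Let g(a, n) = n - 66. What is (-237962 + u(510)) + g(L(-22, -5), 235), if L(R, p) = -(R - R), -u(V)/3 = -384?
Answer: -236641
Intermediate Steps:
u(V) = 1152 (u(V) = -3*(-384) = 1152)
L(R, p) = 0 (L(R, p) = -1*0 = 0)
g(a, n) = -66 + n
(-237962 + u(510)) + g(L(-22, -5), 235) = (-237962 + 1152) + (-66 + 235) = -236810 + 169 = -236641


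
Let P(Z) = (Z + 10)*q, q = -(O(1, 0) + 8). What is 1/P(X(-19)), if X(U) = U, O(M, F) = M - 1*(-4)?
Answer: 1/117 ≈ 0.0085470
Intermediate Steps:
O(M, F) = 4 + M (O(M, F) = M + 4 = 4 + M)
q = -13 (q = -((4 + 1) + 8) = -(5 + 8) = -1*13 = -13)
P(Z) = -130 - 13*Z (P(Z) = (Z + 10)*(-13) = (10 + Z)*(-13) = -130 - 13*Z)
1/P(X(-19)) = 1/(-130 - 13*(-19)) = 1/(-130 + 247) = 1/117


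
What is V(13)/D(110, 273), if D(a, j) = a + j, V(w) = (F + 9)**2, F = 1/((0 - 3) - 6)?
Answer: 6400/31023 ≈ 0.20630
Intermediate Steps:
F = -1/9 (F = 1/(-3 - 6) = 1/(-9) = -1/9 ≈ -0.11111)
V(w) = 6400/81 (V(w) = (-1/9 + 9)**2 = (80/9)**2 = 6400/81)
V(13)/D(110, 273) = 6400/(81*(110 + 273)) = (6400/81)/383 = (6400/81)*(1/383) = 6400/31023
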